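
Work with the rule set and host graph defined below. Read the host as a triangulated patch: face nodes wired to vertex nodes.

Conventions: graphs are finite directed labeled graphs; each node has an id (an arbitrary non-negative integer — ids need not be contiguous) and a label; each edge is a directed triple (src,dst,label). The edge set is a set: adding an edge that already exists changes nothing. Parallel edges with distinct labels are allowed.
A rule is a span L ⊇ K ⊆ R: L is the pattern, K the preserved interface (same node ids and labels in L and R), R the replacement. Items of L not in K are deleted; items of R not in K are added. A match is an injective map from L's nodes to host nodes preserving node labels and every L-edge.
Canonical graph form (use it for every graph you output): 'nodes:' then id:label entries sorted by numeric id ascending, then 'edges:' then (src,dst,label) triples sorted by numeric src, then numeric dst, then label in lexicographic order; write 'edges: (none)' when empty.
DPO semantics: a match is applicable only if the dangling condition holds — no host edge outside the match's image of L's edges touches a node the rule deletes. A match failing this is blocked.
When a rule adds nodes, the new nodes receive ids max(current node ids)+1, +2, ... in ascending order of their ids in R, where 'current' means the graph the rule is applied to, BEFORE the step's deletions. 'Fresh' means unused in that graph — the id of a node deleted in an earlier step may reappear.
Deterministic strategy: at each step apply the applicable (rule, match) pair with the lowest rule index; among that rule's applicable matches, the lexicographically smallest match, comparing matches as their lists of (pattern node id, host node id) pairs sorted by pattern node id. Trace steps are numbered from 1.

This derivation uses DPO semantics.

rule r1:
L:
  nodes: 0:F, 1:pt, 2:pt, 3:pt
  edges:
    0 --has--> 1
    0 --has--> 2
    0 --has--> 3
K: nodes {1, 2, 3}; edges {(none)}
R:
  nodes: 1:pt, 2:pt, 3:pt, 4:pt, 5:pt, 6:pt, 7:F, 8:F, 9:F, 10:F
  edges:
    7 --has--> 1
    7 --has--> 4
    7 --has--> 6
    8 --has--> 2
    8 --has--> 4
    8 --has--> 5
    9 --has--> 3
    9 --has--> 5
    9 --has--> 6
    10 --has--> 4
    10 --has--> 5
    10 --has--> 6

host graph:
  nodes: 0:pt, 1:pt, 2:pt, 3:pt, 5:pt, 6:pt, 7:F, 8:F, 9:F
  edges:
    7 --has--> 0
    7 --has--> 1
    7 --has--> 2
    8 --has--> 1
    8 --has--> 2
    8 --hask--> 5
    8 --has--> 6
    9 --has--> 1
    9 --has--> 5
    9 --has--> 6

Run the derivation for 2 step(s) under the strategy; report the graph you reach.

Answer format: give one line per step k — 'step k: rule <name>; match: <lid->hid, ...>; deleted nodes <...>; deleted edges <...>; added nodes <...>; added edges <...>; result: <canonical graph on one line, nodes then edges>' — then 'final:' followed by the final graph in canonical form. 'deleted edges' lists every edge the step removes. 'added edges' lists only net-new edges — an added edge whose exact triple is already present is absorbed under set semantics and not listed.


step 1: rule r1; match: 0->7, 1->0, 2->1, 3->2; deleted nodes 7; deleted edges (7,0,has); (7,1,has); (7,2,has); added nodes 10, 11, 12, 13, 14, 15, 16; added edges (13,0,has); (13,10,has); (13,12,has); (14,1,has); (14,10,has); (14,11,has); (15,2,has); (15,11,has); (15,12,has); (16,10,has); (16,11,has); (16,12,has); result: nodes: 0:pt, 1:pt, 2:pt, 3:pt, 5:pt, 6:pt, 8:F, 9:F, 10:pt, 11:pt, 12:pt, 13:F, 14:F, 15:F, 16:F edges: (8,1,has); (8,2,has); (8,5,hask); (8,6,has); (9,1,has); (9,5,has); (9,6,has); (13,0,has); (13,10,has); (13,12,has); (14,1,has); (14,10,has); (14,11,has); (15,2,has); (15,11,has); (15,12,has); (16,10,has); (16,11,has); (16,12,has)
step 2: rule r1; match: 0->9, 1->1, 2->5, 3->6; deleted nodes 9; deleted edges (9,1,has); (9,5,has); (9,6,has); added nodes 17, 18, 19, 20, 21, 22, 23; added edges (20,1,has); (20,17,has); (20,19,has); (21,5,has); (21,17,has); (21,18,has); (22,6,has); (22,18,has); (22,19,has); (23,17,has); (23,18,has); (23,19,has); result: nodes: 0:pt, 1:pt, 2:pt, 3:pt, 5:pt, 6:pt, 8:F, 10:pt, 11:pt, 12:pt, 13:F, 14:F, 15:F, 16:F, 17:pt, 18:pt, 19:pt, 20:F, 21:F, 22:F, 23:F edges: (8,1,has); (8,2,has); (8,5,hask); (8,6,has); (13,0,has); (13,10,has); (13,12,has); (14,1,has); (14,10,has); (14,11,has); (15,2,has); (15,11,has); (15,12,has); (16,10,has); (16,11,has); (16,12,has); (20,1,has); (20,17,has); (20,19,has); (21,5,has); (21,17,has); (21,18,has); (22,6,has); (22,18,has); (22,19,has); (23,17,has); (23,18,has); (23,19,has)
final:
nodes: 0:pt, 1:pt, 2:pt, 3:pt, 5:pt, 6:pt, 8:F, 10:pt, 11:pt, 12:pt, 13:F, 14:F, 15:F, 16:F, 17:pt, 18:pt, 19:pt, 20:F, 21:F, 22:F, 23:F
edges: (8,1,has); (8,2,has); (8,5,hask); (8,6,has); (13,0,has); (13,10,has); (13,12,has); (14,1,has); (14,10,has); (14,11,has); (15,2,has); (15,11,has); (15,12,has); (16,10,has); (16,11,has); (16,12,has); (20,1,has); (20,17,has); (20,19,has); (21,5,has); (21,17,has); (21,18,has); (22,6,has); (22,18,has); (22,19,has); (23,17,has); (23,18,has); (23,19,has)


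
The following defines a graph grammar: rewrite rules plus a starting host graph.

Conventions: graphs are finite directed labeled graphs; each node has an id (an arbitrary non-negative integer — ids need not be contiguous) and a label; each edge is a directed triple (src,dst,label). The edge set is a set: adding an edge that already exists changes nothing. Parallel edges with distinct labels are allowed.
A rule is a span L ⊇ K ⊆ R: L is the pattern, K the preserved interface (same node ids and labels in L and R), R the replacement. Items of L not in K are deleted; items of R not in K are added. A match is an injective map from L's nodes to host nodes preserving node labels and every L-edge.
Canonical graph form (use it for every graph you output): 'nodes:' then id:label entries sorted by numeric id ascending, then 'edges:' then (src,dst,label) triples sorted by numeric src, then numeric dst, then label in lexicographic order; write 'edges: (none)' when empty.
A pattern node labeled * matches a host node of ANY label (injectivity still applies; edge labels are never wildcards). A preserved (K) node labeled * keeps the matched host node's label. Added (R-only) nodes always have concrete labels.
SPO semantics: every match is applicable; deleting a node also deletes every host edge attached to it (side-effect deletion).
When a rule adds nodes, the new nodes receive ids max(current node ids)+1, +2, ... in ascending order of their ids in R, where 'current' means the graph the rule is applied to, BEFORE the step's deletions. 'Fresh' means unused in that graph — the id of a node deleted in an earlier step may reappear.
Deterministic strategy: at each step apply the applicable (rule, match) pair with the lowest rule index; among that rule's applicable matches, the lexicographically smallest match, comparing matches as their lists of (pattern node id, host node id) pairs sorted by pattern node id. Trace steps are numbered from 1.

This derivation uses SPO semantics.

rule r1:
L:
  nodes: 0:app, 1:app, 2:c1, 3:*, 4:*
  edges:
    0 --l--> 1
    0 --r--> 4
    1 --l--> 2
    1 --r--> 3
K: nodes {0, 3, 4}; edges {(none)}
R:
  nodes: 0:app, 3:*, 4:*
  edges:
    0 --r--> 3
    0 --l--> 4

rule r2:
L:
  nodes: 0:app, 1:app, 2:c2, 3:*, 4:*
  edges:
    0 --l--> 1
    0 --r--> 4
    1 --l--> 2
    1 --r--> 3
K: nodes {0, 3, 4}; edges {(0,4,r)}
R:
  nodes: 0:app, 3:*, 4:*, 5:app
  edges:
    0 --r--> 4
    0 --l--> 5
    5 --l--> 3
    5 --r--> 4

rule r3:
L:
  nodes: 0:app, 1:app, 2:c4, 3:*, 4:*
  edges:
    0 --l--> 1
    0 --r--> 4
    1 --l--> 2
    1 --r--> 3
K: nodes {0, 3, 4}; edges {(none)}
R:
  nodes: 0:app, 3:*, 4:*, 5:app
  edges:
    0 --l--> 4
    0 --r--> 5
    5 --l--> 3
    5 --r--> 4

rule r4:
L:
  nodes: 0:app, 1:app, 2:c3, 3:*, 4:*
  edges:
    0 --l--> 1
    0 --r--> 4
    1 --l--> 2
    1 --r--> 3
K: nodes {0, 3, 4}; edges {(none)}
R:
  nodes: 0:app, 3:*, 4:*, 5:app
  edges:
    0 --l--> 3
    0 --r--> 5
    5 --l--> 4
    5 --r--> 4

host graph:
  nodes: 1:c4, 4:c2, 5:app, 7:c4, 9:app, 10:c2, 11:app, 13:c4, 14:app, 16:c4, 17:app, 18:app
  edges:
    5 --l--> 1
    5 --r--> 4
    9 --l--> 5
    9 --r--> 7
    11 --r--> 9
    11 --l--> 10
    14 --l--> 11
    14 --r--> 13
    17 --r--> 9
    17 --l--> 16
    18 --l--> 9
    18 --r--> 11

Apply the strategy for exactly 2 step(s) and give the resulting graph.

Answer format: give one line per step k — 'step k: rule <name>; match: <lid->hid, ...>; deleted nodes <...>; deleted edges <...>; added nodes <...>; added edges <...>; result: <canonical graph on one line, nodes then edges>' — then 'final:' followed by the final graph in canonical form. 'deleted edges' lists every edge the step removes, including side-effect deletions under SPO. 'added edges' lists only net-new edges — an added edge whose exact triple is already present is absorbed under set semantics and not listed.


step 1: rule r2; match: 0->14, 1->11, 2->10, 3->9, 4->13; deleted nodes 10, 11; deleted edges (11,9,r); (11,10,l); (14,11,l); (18,11,r); added nodes 19; added edges (14,19,l); (19,9,l); (19,13,r); result: nodes: 1:c4, 4:c2, 5:app, 7:c4, 9:app, 13:c4, 14:app, 16:c4, 17:app, 18:app, 19:app edges: (5,1,l); (5,4,r); (9,5,l); (9,7,r); (14,13,r); (14,19,l); (17,9,r); (17,16,l); (18,9,l); (19,9,l); (19,13,r)
step 2: rule r3; match: 0->9, 1->5, 2->1, 3->4, 4->7; deleted nodes 1, 5; deleted edges (5,1,l); (5,4,r); (9,5,l); (9,7,r); added nodes 20; added edges (9,7,l); (9,20,r); (20,4,l); (20,7,r); result: nodes: 4:c2, 7:c4, 9:app, 13:c4, 14:app, 16:c4, 17:app, 18:app, 19:app, 20:app edges: (9,7,l); (9,20,r); (14,13,r); (14,19,l); (17,9,r); (17,16,l); (18,9,l); (19,9,l); (19,13,r); (20,4,l); (20,7,r)
final:
nodes: 4:c2, 7:c4, 9:app, 13:c4, 14:app, 16:c4, 17:app, 18:app, 19:app, 20:app
edges: (9,7,l); (9,20,r); (14,13,r); (14,19,l); (17,9,r); (17,16,l); (18,9,l); (19,9,l); (19,13,r); (20,4,l); (20,7,r)


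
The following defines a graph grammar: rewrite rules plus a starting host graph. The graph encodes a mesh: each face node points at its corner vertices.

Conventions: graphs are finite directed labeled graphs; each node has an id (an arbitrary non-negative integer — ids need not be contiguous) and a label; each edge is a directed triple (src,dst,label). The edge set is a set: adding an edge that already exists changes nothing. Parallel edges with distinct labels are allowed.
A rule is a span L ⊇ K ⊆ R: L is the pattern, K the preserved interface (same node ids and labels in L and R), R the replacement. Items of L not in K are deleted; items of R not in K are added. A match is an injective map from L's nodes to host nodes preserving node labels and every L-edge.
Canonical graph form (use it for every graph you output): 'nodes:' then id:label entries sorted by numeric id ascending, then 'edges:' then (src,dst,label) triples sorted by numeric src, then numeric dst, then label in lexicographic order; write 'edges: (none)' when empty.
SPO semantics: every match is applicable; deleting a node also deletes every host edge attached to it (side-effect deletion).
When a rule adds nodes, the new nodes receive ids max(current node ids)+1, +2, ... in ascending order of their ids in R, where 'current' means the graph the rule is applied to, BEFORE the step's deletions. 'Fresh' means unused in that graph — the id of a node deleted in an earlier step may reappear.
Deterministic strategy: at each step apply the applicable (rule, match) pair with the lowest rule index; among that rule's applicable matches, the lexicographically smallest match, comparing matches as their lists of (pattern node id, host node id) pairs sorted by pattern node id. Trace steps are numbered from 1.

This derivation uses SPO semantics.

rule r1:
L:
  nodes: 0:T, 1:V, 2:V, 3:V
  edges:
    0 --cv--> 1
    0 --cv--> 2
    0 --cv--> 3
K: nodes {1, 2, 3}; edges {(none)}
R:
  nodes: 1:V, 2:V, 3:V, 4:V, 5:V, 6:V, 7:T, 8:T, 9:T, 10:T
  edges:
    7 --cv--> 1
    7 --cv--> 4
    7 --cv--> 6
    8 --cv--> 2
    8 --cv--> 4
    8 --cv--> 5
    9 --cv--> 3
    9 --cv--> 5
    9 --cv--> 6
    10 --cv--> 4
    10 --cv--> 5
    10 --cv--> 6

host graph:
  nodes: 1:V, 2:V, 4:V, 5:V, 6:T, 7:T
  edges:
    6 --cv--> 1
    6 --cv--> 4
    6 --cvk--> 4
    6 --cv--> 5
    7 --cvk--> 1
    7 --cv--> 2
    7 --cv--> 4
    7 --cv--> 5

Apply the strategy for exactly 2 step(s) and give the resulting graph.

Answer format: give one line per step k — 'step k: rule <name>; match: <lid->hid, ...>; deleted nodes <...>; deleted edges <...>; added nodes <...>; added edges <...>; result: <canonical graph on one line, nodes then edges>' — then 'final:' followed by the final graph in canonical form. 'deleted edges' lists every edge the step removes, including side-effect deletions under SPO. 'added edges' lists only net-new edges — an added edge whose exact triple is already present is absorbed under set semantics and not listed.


step 1: rule r1; match: 0->6, 1->1, 2->4, 3->5; deleted nodes 6; deleted edges (6,1,cv); (6,4,cv); (6,4,cvk); (6,5,cv); added nodes 8, 9, 10, 11, 12, 13, 14; added edges (11,1,cv); (11,8,cv); (11,10,cv); (12,4,cv); (12,8,cv); (12,9,cv); (13,5,cv); (13,9,cv); (13,10,cv); (14,8,cv); (14,9,cv); (14,10,cv); result: nodes: 1:V, 2:V, 4:V, 5:V, 7:T, 8:V, 9:V, 10:V, 11:T, 12:T, 13:T, 14:T edges: (7,1,cvk); (7,2,cv); (7,4,cv); (7,5,cv); (11,1,cv); (11,8,cv); (11,10,cv); (12,4,cv); (12,8,cv); (12,9,cv); (13,5,cv); (13,9,cv); (13,10,cv); (14,8,cv); (14,9,cv); (14,10,cv)
step 2: rule r1; match: 0->7, 1->2, 2->4, 3->5; deleted nodes 7; deleted edges (7,1,cvk); (7,2,cv); (7,4,cv); (7,5,cv); added nodes 15, 16, 17, 18, 19, 20, 21; added edges (18,2,cv); (18,15,cv); (18,17,cv); (19,4,cv); (19,15,cv); (19,16,cv); (20,5,cv); (20,16,cv); (20,17,cv); (21,15,cv); (21,16,cv); (21,17,cv); result: nodes: 1:V, 2:V, 4:V, 5:V, 8:V, 9:V, 10:V, 11:T, 12:T, 13:T, 14:T, 15:V, 16:V, 17:V, 18:T, 19:T, 20:T, 21:T edges: (11,1,cv); (11,8,cv); (11,10,cv); (12,4,cv); (12,8,cv); (12,9,cv); (13,5,cv); (13,9,cv); (13,10,cv); (14,8,cv); (14,9,cv); (14,10,cv); (18,2,cv); (18,15,cv); (18,17,cv); (19,4,cv); (19,15,cv); (19,16,cv); (20,5,cv); (20,16,cv); (20,17,cv); (21,15,cv); (21,16,cv); (21,17,cv)
final:
nodes: 1:V, 2:V, 4:V, 5:V, 8:V, 9:V, 10:V, 11:T, 12:T, 13:T, 14:T, 15:V, 16:V, 17:V, 18:T, 19:T, 20:T, 21:T
edges: (11,1,cv); (11,8,cv); (11,10,cv); (12,4,cv); (12,8,cv); (12,9,cv); (13,5,cv); (13,9,cv); (13,10,cv); (14,8,cv); (14,9,cv); (14,10,cv); (18,2,cv); (18,15,cv); (18,17,cv); (19,4,cv); (19,15,cv); (19,16,cv); (20,5,cv); (20,16,cv); (20,17,cv); (21,15,cv); (21,16,cv); (21,17,cv)


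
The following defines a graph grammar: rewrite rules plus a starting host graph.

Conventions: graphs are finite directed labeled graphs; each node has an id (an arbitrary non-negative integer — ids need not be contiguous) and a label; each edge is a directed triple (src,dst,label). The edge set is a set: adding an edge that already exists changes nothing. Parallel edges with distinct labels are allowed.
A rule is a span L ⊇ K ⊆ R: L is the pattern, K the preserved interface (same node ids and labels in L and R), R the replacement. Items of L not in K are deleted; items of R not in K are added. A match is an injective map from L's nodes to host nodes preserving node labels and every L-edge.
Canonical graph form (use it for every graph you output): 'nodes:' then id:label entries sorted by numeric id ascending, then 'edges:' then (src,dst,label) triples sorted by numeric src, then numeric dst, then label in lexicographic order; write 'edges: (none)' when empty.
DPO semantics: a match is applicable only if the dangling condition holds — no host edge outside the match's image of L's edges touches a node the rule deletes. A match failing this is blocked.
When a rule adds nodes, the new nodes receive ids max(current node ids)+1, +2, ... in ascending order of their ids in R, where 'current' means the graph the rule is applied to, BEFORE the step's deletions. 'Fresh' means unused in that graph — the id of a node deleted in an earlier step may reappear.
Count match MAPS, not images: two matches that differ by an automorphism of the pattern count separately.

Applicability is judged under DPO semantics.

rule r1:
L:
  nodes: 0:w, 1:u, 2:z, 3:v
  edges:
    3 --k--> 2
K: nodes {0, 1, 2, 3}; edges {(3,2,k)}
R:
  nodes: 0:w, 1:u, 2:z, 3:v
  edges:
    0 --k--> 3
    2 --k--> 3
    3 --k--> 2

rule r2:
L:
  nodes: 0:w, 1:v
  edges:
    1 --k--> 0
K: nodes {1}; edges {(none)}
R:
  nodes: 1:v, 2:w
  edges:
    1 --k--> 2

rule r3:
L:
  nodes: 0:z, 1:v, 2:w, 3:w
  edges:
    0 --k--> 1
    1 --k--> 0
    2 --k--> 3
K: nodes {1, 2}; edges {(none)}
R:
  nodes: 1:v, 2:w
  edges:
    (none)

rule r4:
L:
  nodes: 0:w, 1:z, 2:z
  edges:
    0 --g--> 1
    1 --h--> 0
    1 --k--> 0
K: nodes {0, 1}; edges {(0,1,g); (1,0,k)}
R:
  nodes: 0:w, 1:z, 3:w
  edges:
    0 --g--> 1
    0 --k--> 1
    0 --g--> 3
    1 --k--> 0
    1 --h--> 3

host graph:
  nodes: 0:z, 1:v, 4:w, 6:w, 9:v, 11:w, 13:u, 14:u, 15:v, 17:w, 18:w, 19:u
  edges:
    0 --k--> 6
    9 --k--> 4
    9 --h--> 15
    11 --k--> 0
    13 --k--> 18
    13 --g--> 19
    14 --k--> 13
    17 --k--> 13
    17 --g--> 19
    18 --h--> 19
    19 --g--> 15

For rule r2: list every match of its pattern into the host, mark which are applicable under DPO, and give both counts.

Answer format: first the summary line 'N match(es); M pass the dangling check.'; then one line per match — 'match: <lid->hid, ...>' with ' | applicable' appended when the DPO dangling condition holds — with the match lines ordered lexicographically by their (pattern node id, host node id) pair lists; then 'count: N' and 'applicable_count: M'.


1 match(es); 1 pass the dangling check.
match: 0->4, 1->9 | applicable
count: 1
applicable_count: 1


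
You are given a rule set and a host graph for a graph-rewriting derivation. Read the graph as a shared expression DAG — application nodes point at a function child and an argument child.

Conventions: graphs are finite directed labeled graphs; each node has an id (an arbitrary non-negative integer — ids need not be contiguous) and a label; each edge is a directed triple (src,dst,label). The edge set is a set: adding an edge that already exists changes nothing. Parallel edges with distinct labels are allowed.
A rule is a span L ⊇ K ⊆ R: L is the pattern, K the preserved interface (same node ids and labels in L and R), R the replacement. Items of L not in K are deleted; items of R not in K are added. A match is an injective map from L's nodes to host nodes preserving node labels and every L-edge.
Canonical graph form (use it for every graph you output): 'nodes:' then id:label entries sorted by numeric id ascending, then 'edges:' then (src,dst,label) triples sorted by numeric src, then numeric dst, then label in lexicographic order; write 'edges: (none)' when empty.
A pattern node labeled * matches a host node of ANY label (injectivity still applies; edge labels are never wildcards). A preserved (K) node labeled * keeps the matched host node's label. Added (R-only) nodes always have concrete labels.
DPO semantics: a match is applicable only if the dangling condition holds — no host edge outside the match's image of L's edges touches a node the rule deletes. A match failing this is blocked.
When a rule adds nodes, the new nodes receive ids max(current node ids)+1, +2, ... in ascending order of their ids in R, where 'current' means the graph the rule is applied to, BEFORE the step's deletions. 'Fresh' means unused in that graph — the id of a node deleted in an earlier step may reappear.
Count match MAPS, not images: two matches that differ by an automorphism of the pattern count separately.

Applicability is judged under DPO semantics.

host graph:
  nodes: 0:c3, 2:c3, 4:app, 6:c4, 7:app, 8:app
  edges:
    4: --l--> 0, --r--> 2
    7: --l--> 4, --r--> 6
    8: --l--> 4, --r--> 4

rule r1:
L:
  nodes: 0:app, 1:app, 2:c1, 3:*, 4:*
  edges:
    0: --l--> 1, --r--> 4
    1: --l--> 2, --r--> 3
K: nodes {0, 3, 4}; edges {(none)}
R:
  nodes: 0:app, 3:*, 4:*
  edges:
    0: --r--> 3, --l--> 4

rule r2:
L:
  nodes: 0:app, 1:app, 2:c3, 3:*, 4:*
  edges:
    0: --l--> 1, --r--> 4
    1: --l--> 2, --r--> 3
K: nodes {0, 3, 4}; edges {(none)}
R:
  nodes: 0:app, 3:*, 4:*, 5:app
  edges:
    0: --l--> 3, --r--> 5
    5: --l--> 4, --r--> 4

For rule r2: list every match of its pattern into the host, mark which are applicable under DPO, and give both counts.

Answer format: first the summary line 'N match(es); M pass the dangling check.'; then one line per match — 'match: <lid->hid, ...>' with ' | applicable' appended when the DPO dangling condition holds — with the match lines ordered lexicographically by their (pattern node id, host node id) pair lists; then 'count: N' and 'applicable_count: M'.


1 match(es); 0 pass the dangling check.
match: 0->7, 1->4, 2->0, 3->2, 4->6
count: 1
applicable_count: 0


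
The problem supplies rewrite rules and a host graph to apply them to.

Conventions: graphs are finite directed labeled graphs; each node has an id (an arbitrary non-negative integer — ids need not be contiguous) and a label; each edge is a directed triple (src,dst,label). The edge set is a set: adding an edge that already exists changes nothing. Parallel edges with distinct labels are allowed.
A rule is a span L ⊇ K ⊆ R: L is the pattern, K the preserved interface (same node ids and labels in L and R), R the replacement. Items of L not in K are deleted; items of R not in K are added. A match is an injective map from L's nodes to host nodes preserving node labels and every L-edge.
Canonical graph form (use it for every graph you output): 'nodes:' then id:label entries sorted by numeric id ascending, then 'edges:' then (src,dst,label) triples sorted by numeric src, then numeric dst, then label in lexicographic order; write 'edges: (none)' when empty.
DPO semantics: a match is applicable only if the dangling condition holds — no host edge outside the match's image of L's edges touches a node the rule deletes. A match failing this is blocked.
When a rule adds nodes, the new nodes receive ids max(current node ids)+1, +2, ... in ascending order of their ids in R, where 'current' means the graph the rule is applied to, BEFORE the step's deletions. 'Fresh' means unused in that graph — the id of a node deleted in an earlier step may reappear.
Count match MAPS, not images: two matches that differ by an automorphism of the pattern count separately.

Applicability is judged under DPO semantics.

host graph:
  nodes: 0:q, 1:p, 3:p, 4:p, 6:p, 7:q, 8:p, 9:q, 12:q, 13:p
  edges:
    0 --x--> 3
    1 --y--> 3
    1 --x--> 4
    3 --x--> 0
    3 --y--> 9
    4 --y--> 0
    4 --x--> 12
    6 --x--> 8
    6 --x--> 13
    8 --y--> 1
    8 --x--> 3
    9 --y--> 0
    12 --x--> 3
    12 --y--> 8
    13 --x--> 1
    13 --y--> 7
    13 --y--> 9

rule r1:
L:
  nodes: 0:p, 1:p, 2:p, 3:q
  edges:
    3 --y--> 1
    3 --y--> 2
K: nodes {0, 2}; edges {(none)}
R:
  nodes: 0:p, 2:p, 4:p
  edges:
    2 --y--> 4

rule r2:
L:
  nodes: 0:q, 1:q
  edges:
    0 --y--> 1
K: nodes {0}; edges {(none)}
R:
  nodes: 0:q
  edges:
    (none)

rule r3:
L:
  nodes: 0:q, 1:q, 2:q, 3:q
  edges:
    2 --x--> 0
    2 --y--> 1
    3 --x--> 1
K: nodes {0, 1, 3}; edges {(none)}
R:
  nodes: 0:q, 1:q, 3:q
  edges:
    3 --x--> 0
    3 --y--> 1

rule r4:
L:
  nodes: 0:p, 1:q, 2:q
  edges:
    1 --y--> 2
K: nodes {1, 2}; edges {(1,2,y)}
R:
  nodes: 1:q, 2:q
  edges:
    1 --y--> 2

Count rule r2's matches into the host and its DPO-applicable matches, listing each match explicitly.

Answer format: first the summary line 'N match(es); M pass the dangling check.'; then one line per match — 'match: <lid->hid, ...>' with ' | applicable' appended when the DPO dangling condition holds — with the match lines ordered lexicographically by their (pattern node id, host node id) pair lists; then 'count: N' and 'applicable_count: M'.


1 match(es); 0 pass the dangling check.
match: 0->9, 1->0
count: 1
applicable_count: 0


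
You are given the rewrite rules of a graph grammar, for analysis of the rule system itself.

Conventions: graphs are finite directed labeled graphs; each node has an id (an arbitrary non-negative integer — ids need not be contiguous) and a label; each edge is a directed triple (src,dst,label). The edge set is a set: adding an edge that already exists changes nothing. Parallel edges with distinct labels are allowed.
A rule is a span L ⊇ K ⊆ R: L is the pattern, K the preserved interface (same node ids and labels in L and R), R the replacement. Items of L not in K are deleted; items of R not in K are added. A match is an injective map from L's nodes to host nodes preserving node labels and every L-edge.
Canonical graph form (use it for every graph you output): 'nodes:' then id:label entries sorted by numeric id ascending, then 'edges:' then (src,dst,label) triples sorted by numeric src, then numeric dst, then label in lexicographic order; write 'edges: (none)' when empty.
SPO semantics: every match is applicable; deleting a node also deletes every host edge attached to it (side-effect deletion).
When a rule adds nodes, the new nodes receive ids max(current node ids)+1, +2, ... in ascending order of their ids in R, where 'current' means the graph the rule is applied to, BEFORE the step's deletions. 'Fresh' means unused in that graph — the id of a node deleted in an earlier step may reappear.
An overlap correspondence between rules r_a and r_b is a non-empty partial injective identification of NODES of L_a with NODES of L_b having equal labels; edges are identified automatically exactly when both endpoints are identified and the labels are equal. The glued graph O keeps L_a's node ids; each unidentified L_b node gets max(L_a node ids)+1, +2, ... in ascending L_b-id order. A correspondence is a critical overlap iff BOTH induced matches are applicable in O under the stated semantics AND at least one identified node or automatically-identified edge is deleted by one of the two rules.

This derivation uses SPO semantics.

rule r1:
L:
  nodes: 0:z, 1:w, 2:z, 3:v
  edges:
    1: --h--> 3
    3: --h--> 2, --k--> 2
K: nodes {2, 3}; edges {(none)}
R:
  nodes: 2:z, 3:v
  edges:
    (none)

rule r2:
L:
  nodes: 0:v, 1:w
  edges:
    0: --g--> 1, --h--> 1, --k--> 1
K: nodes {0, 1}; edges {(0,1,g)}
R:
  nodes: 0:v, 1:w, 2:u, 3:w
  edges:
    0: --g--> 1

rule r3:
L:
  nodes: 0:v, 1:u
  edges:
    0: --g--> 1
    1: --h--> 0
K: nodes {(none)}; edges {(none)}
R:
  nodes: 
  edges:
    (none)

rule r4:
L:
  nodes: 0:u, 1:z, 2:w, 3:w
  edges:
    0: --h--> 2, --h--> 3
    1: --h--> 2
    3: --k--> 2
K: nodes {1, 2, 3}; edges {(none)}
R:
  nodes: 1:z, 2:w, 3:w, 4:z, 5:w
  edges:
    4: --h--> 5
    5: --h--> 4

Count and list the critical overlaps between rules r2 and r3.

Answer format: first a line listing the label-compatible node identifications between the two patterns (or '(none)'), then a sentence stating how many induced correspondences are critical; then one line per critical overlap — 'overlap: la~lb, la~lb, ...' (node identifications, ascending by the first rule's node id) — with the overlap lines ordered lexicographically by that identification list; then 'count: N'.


label-compatible node identifications between L(r2) and L(r3): 0~0
1 of the induced correspondences is a critical overlap of r2 and r3.
overlap: 0~0
count: 1


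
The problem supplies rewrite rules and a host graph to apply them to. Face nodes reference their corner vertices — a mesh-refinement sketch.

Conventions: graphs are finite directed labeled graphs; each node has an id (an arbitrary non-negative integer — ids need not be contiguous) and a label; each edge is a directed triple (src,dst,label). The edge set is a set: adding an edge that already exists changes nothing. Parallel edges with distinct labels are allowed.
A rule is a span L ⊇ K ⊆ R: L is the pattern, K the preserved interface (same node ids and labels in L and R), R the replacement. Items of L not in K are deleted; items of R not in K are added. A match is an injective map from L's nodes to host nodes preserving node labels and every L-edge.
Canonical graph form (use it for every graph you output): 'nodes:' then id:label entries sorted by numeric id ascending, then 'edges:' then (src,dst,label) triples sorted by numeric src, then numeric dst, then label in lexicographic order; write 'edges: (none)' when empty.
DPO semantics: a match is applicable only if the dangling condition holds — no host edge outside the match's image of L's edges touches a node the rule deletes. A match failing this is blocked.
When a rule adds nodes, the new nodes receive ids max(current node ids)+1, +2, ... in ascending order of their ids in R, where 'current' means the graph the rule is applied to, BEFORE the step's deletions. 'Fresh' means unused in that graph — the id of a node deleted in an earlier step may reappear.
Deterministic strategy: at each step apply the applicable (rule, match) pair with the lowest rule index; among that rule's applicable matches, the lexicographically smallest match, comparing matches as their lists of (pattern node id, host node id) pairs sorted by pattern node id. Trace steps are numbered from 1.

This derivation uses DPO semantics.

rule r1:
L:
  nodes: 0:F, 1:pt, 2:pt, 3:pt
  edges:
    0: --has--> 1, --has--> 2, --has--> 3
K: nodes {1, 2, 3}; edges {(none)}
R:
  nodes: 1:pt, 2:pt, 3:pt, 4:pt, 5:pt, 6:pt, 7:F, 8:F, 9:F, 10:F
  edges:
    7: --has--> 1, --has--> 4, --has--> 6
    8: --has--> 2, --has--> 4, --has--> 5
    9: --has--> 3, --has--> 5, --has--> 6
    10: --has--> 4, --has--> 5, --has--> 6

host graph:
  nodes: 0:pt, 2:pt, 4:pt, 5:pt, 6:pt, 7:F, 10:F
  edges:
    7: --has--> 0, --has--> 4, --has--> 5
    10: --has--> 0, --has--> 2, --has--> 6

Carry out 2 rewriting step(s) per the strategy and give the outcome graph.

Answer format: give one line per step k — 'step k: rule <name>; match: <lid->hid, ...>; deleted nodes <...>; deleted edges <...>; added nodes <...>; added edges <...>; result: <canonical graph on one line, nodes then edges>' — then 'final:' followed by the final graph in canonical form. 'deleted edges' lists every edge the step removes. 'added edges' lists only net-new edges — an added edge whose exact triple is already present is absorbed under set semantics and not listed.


step 1: rule r1; match: 0->7, 1->0, 2->4, 3->5; deleted nodes 7; deleted edges (7,0,has); (7,4,has); (7,5,has); added nodes 11, 12, 13, 14, 15, 16, 17; added edges (14,0,has); (14,11,has); (14,13,has); (15,4,has); (15,11,has); (15,12,has); (16,5,has); (16,12,has); (16,13,has); (17,11,has); (17,12,has); (17,13,has); result: nodes: 0:pt, 2:pt, 4:pt, 5:pt, 6:pt, 10:F, 11:pt, 12:pt, 13:pt, 14:F, 15:F, 16:F, 17:F edges: (10,0,has); (10,2,has); (10,6,has); (14,0,has); (14,11,has); (14,13,has); (15,4,has); (15,11,has); (15,12,has); (16,5,has); (16,12,has); (16,13,has); (17,11,has); (17,12,has); (17,13,has)
step 2: rule r1; match: 0->10, 1->0, 2->2, 3->6; deleted nodes 10; deleted edges (10,0,has); (10,2,has); (10,6,has); added nodes 18, 19, 20, 21, 22, 23, 24; added edges (21,0,has); (21,18,has); (21,20,has); (22,2,has); (22,18,has); (22,19,has); (23,6,has); (23,19,has); (23,20,has); (24,18,has); (24,19,has); (24,20,has); result: nodes: 0:pt, 2:pt, 4:pt, 5:pt, 6:pt, 11:pt, 12:pt, 13:pt, 14:F, 15:F, 16:F, 17:F, 18:pt, 19:pt, 20:pt, 21:F, 22:F, 23:F, 24:F edges: (14,0,has); (14,11,has); (14,13,has); (15,4,has); (15,11,has); (15,12,has); (16,5,has); (16,12,has); (16,13,has); (17,11,has); (17,12,has); (17,13,has); (21,0,has); (21,18,has); (21,20,has); (22,2,has); (22,18,has); (22,19,has); (23,6,has); (23,19,has); (23,20,has); (24,18,has); (24,19,has); (24,20,has)
final:
nodes: 0:pt, 2:pt, 4:pt, 5:pt, 6:pt, 11:pt, 12:pt, 13:pt, 14:F, 15:F, 16:F, 17:F, 18:pt, 19:pt, 20:pt, 21:F, 22:F, 23:F, 24:F
edges: (14,0,has); (14,11,has); (14,13,has); (15,4,has); (15,11,has); (15,12,has); (16,5,has); (16,12,has); (16,13,has); (17,11,has); (17,12,has); (17,13,has); (21,0,has); (21,18,has); (21,20,has); (22,2,has); (22,18,has); (22,19,has); (23,6,has); (23,19,has); (23,20,has); (24,18,has); (24,19,has); (24,20,has)


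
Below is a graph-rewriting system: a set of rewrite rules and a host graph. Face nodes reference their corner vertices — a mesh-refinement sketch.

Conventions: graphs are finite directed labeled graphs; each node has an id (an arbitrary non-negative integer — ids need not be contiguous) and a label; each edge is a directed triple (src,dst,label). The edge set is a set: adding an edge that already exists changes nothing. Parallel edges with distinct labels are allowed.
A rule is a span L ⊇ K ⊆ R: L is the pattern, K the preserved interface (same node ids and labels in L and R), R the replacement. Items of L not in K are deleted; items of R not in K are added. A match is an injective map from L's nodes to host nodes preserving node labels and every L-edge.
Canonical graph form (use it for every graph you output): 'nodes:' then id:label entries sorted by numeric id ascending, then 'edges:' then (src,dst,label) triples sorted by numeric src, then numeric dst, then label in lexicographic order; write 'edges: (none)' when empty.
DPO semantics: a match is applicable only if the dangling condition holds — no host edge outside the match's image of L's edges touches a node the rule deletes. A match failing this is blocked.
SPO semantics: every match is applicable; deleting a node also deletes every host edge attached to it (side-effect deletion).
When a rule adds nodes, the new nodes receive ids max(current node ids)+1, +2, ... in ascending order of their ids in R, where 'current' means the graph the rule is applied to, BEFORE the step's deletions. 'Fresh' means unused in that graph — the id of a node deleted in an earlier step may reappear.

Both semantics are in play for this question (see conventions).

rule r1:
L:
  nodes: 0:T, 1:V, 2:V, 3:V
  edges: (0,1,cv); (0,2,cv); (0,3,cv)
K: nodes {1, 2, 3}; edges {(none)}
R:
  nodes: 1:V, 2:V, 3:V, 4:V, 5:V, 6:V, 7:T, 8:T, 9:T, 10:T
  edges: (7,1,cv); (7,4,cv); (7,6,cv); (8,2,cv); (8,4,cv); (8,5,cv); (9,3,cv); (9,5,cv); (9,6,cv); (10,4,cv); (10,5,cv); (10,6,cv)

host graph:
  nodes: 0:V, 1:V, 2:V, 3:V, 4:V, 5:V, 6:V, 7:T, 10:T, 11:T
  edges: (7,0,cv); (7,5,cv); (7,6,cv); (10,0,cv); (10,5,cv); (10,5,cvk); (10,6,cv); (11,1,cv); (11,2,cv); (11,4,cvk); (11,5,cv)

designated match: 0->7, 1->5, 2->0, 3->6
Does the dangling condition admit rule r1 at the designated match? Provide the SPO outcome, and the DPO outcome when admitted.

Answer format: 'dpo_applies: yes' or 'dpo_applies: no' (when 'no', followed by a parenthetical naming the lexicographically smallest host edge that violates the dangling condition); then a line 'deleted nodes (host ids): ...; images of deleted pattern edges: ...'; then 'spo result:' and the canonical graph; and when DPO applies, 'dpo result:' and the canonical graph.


dpo_applies: yes
deleted nodes (host ids): 7; images of deleted pattern edges: (7,0,cv); (7,5,cv); (7,6,cv)
spo result:
nodes: 0:V, 1:V, 2:V, 3:V, 4:V, 5:V, 6:V, 10:T, 11:T, 12:V, 13:V, 14:V, 15:T, 16:T, 17:T, 18:T
edges: (10,0,cv); (10,5,cv); (10,5,cvk); (10,6,cv); (11,1,cv); (11,2,cv); (11,4,cvk); (11,5,cv); (15,5,cv); (15,12,cv); (15,14,cv); (16,0,cv); (16,12,cv); (16,13,cv); (17,6,cv); (17,13,cv); (17,14,cv); (18,12,cv); (18,13,cv); (18,14,cv)
dpo result:
nodes: 0:V, 1:V, 2:V, 3:V, 4:V, 5:V, 6:V, 10:T, 11:T, 12:V, 13:V, 14:V, 15:T, 16:T, 17:T, 18:T
edges: (10,0,cv); (10,5,cv); (10,5,cvk); (10,6,cv); (11,1,cv); (11,2,cv); (11,4,cvk); (11,5,cv); (15,5,cv); (15,12,cv); (15,14,cv); (16,0,cv); (16,12,cv); (16,13,cv); (17,6,cv); (17,13,cv); (17,14,cv); (18,12,cv); (18,13,cv); (18,14,cv)


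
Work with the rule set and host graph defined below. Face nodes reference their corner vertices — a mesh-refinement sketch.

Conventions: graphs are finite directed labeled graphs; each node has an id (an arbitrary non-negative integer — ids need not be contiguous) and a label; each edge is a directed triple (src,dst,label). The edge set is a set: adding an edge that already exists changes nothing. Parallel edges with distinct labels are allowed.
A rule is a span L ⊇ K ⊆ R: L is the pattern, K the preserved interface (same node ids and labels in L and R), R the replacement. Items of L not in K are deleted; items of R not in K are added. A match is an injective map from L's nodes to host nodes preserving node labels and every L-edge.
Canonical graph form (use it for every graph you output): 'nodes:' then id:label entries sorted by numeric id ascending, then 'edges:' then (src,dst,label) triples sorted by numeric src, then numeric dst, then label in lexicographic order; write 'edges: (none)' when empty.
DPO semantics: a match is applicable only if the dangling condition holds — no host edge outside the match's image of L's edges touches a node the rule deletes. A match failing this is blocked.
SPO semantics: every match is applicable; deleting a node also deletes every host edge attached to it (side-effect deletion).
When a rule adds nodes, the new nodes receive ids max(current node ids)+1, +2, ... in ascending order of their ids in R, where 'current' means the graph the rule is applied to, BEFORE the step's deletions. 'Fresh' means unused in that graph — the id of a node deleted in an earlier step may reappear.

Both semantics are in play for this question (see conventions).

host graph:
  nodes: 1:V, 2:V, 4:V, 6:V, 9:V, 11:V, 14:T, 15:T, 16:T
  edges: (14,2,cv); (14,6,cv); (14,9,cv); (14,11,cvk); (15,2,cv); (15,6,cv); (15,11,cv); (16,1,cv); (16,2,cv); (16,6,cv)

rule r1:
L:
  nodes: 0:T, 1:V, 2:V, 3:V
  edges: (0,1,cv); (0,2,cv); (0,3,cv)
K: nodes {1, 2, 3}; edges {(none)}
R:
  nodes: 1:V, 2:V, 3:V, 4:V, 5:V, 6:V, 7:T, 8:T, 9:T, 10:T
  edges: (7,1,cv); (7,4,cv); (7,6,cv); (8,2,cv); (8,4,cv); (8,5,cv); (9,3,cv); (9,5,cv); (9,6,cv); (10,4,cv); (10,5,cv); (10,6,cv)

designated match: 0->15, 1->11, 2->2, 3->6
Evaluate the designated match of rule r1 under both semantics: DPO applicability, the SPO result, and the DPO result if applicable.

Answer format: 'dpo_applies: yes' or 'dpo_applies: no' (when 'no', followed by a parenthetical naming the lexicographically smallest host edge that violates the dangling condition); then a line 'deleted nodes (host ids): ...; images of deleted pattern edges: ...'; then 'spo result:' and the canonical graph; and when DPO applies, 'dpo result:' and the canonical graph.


dpo_applies: yes
deleted nodes (host ids): 15; images of deleted pattern edges: (15,2,cv); (15,6,cv); (15,11,cv)
spo result:
nodes: 1:V, 2:V, 4:V, 6:V, 9:V, 11:V, 14:T, 16:T, 17:V, 18:V, 19:V, 20:T, 21:T, 22:T, 23:T
edges: (14,2,cv); (14,6,cv); (14,9,cv); (14,11,cvk); (16,1,cv); (16,2,cv); (16,6,cv); (20,11,cv); (20,17,cv); (20,19,cv); (21,2,cv); (21,17,cv); (21,18,cv); (22,6,cv); (22,18,cv); (22,19,cv); (23,17,cv); (23,18,cv); (23,19,cv)
dpo result:
nodes: 1:V, 2:V, 4:V, 6:V, 9:V, 11:V, 14:T, 16:T, 17:V, 18:V, 19:V, 20:T, 21:T, 22:T, 23:T
edges: (14,2,cv); (14,6,cv); (14,9,cv); (14,11,cvk); (16,1,cv); (16,2,cv); (16,6,cv); (20,11,cv); (20,17,cv); (20,19,cv); (21,2,cv); (21,17,cv); (21,18,cv); (22,6,cv); (22,18,cv); (22,19,cv); (23,17,cv); (23,18,cv); (23,19,cv)


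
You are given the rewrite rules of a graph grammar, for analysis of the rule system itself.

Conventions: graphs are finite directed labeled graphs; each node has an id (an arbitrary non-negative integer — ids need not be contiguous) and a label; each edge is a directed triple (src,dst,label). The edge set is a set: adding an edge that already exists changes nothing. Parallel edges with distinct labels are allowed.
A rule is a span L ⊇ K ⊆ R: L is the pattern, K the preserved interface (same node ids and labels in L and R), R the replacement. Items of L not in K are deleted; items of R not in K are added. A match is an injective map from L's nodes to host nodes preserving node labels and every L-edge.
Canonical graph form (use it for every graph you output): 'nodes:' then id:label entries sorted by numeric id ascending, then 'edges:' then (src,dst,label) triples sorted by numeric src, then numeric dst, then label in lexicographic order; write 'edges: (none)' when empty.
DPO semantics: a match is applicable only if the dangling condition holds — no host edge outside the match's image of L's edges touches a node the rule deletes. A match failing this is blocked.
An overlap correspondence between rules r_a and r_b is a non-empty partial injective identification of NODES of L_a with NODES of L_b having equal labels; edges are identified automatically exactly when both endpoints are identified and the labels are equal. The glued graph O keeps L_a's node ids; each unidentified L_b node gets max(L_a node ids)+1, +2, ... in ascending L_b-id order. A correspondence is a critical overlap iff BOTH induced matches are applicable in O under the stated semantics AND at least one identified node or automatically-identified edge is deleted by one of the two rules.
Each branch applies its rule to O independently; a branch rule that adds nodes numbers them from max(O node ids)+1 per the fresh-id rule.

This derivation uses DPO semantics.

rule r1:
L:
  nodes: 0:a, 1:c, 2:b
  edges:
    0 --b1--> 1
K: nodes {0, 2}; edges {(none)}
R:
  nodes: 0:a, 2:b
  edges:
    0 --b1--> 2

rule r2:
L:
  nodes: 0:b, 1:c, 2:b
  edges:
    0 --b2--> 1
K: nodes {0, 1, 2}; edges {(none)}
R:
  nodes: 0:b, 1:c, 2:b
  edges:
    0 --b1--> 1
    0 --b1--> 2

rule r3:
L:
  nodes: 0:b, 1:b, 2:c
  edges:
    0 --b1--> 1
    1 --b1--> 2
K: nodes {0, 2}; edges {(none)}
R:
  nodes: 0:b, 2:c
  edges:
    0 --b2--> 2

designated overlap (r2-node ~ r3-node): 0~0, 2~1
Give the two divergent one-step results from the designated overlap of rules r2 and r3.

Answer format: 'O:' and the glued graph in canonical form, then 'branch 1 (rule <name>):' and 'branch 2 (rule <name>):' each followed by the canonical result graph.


O:
nodes: 0:b, 1:c, 2:b, 3:c
edges: (0,1,b2); (0,2,b1); (2,3,b1)
branch 1 (rule r2):
nodes: 0:b, 1:c, 2:b, 3:c
edges: (0,1,b1); (0,2,b1); (2,3,b1)
branch 2 (rule r3):
nodes: 0:b, 1:c, 3:c
edges: (0,1,b2); (0,3,b2)
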